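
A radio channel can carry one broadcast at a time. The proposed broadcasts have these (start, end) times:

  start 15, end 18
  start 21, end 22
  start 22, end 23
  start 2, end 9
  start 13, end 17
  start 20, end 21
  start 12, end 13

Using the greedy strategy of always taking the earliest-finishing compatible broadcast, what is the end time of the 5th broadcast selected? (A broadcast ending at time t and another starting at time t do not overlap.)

By end time: (2,9), (12,13), (13,17), (15,18), (20,21), (21,22), (22,23).
Pick (2,9); next start ≥ 9 → (12,13); next start ≥ 13 → (13,17); next start ≥ 17 → (20,21); next start ≥ 21 → (21,22); next start ≥ 22 → (22,23).
Selected: (2,9) (12,13) (13,17) (20,21) (21,22) (22,23)

22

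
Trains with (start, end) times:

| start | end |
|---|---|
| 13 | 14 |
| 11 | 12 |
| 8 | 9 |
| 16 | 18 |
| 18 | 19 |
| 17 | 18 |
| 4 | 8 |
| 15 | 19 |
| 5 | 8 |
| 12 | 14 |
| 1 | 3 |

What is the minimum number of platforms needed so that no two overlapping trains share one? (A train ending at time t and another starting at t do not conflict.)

Events (time:±→running): 1:+→1 3:-→0 4:+→1 5:+→2 8:-→1 8:-→0 8:+→1 9:-→0 11:+→1 12:-→0 12:+→1 13:+→2 14:-→1 14:-→0 15:+→1 16:+→2 17:+→3 … peak 3.

3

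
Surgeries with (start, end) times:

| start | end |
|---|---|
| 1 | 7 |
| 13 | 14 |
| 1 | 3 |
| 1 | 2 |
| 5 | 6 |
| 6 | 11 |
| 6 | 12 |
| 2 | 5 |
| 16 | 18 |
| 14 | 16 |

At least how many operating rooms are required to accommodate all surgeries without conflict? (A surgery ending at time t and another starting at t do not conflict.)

Events (time:±→running): 1:+→1 1:+→2 1:+→3 … peak 3.

3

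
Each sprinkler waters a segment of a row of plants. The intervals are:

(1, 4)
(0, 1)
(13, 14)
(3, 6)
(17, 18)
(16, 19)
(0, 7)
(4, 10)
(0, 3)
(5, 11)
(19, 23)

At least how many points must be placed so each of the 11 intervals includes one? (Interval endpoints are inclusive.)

Sort by right endpoint; whenever an interval is uncovered, place a point at its right end.
By right end: [0,1]  [0,3]  [1,4]  [3,6]  [0,7]  [4,10]  [5,11]  [13,14]  [17,18]  [16,19]  [19,23]
[0,1] uncovered → point at 1; [3,6] uncovered → point at 6; [13,14] uncovered → point at 14; [17,18] uncovered → point at 18; [19,23] uncovered → point at 23.
Points: 1, 6, 14, 18, 23 (5 total).

5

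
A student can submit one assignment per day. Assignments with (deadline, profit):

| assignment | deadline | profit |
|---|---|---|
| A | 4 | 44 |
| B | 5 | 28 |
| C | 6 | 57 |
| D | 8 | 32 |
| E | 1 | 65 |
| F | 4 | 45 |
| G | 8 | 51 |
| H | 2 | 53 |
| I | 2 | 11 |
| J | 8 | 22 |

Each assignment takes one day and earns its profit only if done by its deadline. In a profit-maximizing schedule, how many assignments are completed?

Take jobs in profit order; each goes to the latest open slot no later than its deadline.
By profit: E(d1,65), C(d6,57), H(d2,53), G(d8,51), F(d4,45), A(d4,44), D(d8,32), B(d5,28), J(d8,22), I(d2,11)
E→slot 1; C→slot 6; H→slot 2; G→slot 8; F→slot 4; A→slot 3; D→slot 7; B→slot 5; J skipped; I skipped.
8 of 10 scheduled.

8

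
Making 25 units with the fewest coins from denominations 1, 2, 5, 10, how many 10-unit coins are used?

2

25 − 2×10→5 − 1×5→0
Count of 10: 2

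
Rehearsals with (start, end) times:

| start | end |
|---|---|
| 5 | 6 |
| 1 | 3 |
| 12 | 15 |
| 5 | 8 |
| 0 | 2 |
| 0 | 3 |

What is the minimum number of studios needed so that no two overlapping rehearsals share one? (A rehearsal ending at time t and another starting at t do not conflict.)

3

Count concurrent intervals with a sweep; the peak is the room count.
starts: [0, 0, 1, 5, 5, 12]
ends:   [2, 3, 3, 6, 8, 15]
s0→1 s0→2 s1→3  — peak 3.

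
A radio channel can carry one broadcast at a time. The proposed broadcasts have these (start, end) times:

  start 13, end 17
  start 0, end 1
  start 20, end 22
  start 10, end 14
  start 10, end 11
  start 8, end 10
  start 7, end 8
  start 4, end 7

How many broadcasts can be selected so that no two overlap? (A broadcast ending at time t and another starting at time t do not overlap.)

7

Sorted by end: (0,1)  (4,7)  (7,8)  (8,10)  (10,11)  (10,14)  (13,17)  (20,22)
take (0,1); take (4,7); take (7,8); take (8,10); take (10,11); skip (10,14); take (13,17); take (20,22).
Selected 7 broadcasts.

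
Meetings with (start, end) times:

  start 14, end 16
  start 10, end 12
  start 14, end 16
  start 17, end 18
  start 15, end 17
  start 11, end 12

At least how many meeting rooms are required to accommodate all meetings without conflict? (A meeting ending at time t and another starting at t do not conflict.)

The answer is the maximum number of intervals overlapping at any instant.
starts: [10, 11, 14, 14, 15, 17]
ends:   [12, 12, 16, 16, 17, 18]
s10→1 s11→2 e12→1 e12→0 s14→1 s14→2 s15→3  — peak 3.

3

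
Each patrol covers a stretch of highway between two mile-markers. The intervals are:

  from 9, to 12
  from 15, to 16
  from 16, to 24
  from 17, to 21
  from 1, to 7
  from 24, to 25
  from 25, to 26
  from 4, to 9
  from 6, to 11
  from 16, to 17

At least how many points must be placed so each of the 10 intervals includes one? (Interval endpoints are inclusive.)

Sort by right endpoint; whenever an interval is uncovered, place a point at its right end.
Sorted: [1,7] [4,9] [6,11] [9,12] [15,16] [16,17] [17,21] [16,24] [24,25] [25,26]
{[1,7],[4,9],[6,11]} hit by 7; {[9,12]} hit by 12; {[15,16],[16,17]} hit by 16; {[17,21],[16,24]} hit by 21; {[24,25],[25,26]} hit by 25.
Points: 7, 12, 16, 21, 25 (5 total).

5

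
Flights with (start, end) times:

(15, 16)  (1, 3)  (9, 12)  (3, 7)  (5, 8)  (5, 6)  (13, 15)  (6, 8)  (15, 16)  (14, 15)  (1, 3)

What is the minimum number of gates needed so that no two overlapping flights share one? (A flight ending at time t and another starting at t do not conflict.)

The answer is the maximum number of intervals overlapping at any instant.
Events (time:±→running): 1:+→1 1:+→2 3:-→1 3:-→0 3:+→1 5:+→2 5:+→3 … peak 3.

3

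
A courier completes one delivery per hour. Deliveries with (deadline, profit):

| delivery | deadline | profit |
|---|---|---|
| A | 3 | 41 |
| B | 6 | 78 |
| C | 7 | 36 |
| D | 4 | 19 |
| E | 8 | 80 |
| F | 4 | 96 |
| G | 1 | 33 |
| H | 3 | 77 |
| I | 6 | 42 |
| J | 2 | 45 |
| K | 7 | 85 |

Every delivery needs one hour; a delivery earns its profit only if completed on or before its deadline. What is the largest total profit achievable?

544

Take jobs in profit order; each goes to the latest open slot no later than its deadline.
By profit: F(d4,96), K(d7,85), E(d8,80), B(d6,78), H(d3,77), J(d2,45), I(d6,42), A(d3,41), C(d7,36), G(d1,33), D(d4,19)
F→slot 4; K→slot 7; E→slot 8; B→slot 6; H→slot 3; J→slot 2; I→slot 5; A→slot 1; C skipped; G skipped; D skipped.
Profit = 41 + 45 + 77 + 96 + 42 + 78 + 85 + 80 = 544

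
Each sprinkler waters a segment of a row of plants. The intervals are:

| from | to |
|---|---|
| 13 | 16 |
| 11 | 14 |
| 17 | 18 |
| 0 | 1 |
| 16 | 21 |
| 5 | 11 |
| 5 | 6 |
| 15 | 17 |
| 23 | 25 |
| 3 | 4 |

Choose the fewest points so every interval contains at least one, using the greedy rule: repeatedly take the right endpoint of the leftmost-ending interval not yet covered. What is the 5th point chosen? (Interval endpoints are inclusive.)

17

Sort by right endpoint; whenever an interval is uncovered, place a point at its right end.
By right end: [0,1]  [3,4]  [5,6]  [5,11]  [11,14]  [13,16]  [15,17]  [17,18]  [16,21]  [23,25]
[0,1] uncovered → point at 1; [3,4] uncovered → point at 4; [5,6] uncovered → point at 6; [11,14] uncovered → point at 14; [15,17] uncovered → point at 17; [23,25] uncovered → point at 25.
Points: 1, 4, 6, 14, 17, 25 (6 total).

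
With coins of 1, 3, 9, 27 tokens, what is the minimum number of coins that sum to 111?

5

Use the largest denomination that fits, subtract, and repeat.
111 = 4×27 + 1×3
Total coins = 4 + 1 = 5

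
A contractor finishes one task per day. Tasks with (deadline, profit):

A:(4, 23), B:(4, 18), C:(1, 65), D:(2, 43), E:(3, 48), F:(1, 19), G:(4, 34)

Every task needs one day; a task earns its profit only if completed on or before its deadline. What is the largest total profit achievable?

190

Profit order: C=65 E=48 D=43 G=34 A=23 F=19 B=18
Assign: C→slot 1, E→slot 3, D→slot 2, G→slot 4, A skipped, F skipped, B skipped.
Slots: [1:C] [2:D] [3:E] [4:G]
Profit = 65 + 43 + 48 + 34 = 190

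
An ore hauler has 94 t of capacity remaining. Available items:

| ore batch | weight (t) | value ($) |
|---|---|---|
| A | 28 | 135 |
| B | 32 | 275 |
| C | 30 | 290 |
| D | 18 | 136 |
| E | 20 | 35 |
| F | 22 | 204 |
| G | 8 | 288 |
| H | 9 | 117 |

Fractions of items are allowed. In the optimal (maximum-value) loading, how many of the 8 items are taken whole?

Sort by value per unit weight and fill in that order.
Ratios (sorted): G 36.00, H 13.00, C 9.67, F 9.27, B 8.59, D 7.56, A 4.82, E 1.75
take G (8 @ 288); take H (9 @ 117); take C (30 @ 290); take F (22 @ 204); take 25/32 of B → 214.84. Capacity used 94/94.
4 item(s) taken whole; one partial (take 25/32 of B).

4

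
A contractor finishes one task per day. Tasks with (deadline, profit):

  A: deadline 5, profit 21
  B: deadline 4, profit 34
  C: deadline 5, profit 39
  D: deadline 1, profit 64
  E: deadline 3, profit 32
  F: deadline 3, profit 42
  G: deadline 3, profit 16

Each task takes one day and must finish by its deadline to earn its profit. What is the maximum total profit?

By profit: D(d1,64), F(d3,42), C(d5,39), B(d4,34), E(d3,32), A(d5,21), G(d3,16)
D→slot 1; F→slot 3; C→slot 5; B→slot 4; E→slot 2; A skipped; G skipped.
Profit = 64 + 32 + 42 + 34 + 39 = 211

211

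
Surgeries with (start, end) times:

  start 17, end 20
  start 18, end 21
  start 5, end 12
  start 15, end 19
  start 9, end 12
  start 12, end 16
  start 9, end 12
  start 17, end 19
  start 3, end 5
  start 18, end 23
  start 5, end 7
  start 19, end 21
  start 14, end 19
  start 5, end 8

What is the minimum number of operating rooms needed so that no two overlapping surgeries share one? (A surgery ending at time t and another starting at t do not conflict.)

The answer is the maximum number of intervals overlapping at any instant.
Events (time:±→running): 3:+→1 5:-→0 5:+→1 5:+→2 5:+→3 7:-→2 8:-→1 9:+→2 9:+→3 12:-→2 12:-→1 12:-→0 12:+→1 14:+→2 15:+→3 16:-→2 17:+→3 17:+→4 18:+→5 18:+→6 … peak 6.

6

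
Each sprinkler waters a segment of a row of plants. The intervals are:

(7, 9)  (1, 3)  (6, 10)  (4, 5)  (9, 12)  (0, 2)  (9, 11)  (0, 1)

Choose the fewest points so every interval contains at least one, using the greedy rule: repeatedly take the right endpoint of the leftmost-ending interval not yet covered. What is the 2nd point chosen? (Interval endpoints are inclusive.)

Process intervals by earliest right end; each time one isn't hit yet, stab at its right endpoint.
Sorted: [0,1] [0,2] [1,3] [4,5] [7,9] [6,10] [9,11] [9,12]
{[0,1],[0,2],[1,3]} hit by 1; {[4,5]} hit by 5; {[7,9],[6,10],[9,11],[9,12]} hit by 9.
Points: 1, 5, 9 (3 total).

5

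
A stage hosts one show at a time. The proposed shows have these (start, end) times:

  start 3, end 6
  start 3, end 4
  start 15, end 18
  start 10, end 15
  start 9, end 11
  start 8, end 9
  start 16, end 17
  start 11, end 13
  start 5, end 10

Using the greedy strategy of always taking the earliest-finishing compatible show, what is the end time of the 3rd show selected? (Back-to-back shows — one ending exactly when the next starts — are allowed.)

11

By end time: (3,4), (3,6), (8,9), (5,10), (9,11), (11,13), (10,15), (16,17), (15,18).
Pick (3,4); next start ≥ 4 → (8,9); next start ≥ 9 → (9,11); next start ≥ 11 → (11,13); next start ≥ 13 → (16,17).
Selected: (3,4) (8,9) (9,11) (11,13) (16,17)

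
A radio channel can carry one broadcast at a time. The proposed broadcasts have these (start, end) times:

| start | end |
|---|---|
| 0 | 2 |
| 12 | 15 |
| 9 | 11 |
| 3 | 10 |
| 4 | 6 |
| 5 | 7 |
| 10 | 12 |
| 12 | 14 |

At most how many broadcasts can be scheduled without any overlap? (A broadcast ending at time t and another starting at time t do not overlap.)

4

Greedy by earliest finish: after sorting by end time, pick each interval compatible with the last pick.
Sorted by end: (0,2)  (4,6)  (5,7)  (3,10)  (9,11)  (10,12)  (12,14)  (12,15)
take (0,2); take (4,6); skip (3,10); take (9,11); skip (10,12); take (12,14); skip (12,15).
Selected 4 broadcasts.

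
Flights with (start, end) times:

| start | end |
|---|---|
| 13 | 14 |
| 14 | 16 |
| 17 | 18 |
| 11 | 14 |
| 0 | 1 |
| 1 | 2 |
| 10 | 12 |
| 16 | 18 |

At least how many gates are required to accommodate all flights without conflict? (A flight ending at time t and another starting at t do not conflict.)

2

The answer is the maximum number of intervals overlapping at any instant.
starts: [0, 1, 10, 11, 13, 14, 16, 17]
ends:   [1, 2, 12, 14, 14, 16, 18, 18]
s0→1 e1→0 s1→1 e2→0 s10→1 s11→2  — peak 2.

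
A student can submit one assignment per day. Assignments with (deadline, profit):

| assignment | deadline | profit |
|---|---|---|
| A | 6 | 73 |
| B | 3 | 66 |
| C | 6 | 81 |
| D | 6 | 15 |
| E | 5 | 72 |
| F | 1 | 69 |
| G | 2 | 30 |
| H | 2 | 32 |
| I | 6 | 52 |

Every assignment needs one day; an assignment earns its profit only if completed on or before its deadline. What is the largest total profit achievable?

413

Take jobs in profit order; each goes to the latest open slot no later than its deadline.
Profit order: C=81 A=73 E=72 F=69 B=66 I=52 H=32 G=30 D=15
Assign: C→slot 6, A→slot 5, E→slot 4, F→slot 1, B→slot 3, I→slot 2, H skipped, G skipped, D skipped.
Slots: [1:F] [2:I] [3:B] [4:E] [5:A] [6:C]
Profit = 69 + 52 + 66 + 72 + 73 + 81 = 413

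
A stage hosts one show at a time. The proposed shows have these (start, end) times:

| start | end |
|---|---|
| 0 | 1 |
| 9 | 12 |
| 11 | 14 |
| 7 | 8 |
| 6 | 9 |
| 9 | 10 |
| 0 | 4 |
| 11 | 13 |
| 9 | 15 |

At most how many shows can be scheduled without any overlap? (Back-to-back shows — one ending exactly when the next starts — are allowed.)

4

Greedy by earliest finish: after sorting by end time, pick each interval compatible with the last pick.
By end time: (0,1), (0,4), (7,8), (6,9), (9,10), (9,12), (11,13), (11,14), (9,15).
Pick (0,1); next start ≥ 1 → (7,8); next start ≥ 8 → (9,10); next start ≥ 10 → (11,13).
Selected 4 shows.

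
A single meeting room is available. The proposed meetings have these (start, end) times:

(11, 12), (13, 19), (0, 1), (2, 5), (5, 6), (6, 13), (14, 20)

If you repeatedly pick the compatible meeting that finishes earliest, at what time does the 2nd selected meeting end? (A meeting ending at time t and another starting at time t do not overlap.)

5

Order by finish time; keep every interval that doesn't clash with the previous kept one.
By end time: (0,1), (2,5), (5,6), (11,12), (6,13), (13,19), (14,20).
Pick (0,1); next start ≥ 1 → (2,5); next start ≥ 5 → (5,6); next start ≥ 6 → (11,12); next start ≥ 12 → (13,19).
Selected: (0,1) (2,5) (5,6) (11,12) (13,19)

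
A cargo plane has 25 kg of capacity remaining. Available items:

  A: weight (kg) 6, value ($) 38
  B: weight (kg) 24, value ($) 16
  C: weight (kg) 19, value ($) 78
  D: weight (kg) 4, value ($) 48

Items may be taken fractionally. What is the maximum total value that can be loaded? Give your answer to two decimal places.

147.58

Sort by value per unit weight and fill in that order.
Ratios (sorted): D 12.00, A 6.33, C 4.11, B 0.67
take D (4 @ 48); take A (6 @ 38); take 15/19 of C → 61.58. Capacity used 25/25.
Total value = 147.58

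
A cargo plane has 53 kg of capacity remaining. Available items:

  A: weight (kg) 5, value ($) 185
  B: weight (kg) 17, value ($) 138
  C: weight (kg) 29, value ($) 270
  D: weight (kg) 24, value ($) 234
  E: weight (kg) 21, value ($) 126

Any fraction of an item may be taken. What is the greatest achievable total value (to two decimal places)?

642.45

Sort by value per unit weight and fill in that order.
Order: A (185/5=37.00) > D (234/24=9.75) > C (270/29=9.31) > B (138/17=8.12) > E (126/21=6.00)
Fill: take A (5 @ 185) → take D (24 @ 234) → take 24/29 of C → 223.45; 53/53 used.
Total value = 642.45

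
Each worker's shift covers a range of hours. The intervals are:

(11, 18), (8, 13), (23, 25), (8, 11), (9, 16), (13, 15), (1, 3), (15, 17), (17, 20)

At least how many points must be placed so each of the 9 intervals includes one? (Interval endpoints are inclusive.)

By right end: [1,3]  [8,11]  [8,13]  [13,15]  [9,16]  [15,17]  [11,18]  [17,20]  [23,25]
[1,3] uncovered → point at 3; [8,11] uncovered → point at 11; [13,15] uncovered → point at 15; [17,20] uncovered → point at 20; [23,25] uncovered → point at 25.
Points: 3, 11, 15, 20, 25 (5 total).

5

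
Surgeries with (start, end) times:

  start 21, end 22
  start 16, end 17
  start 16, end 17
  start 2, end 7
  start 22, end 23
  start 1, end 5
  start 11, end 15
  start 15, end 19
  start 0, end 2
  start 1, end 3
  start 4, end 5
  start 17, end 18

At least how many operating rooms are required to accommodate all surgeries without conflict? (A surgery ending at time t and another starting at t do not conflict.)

The answer is the maximum number of intervals overlapping at any instant.
Events (time:±→running): 0:+→1 1:+→2 1:+→3 … peak 3.

3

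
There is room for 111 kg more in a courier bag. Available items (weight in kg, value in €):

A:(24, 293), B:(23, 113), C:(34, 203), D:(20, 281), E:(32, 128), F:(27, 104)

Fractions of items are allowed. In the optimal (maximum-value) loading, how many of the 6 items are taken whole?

4

Greedy by value/weight ratio, highest first.
Order: D (281/20=14.05) > A (293/24=12.21) > C (203/34=5.97) > B (113/23=4.91) > E (128/32=4.00) > F (104/27=3.85)
Fill: take D (20 @ 281) → take A (24 @ 293) → take C (34 @ 203) → take B (23 @ 113) → take 10/32 of E → 40.00; 111/111 used.
4 item(s) taken whole; one partial (take 10/32 of E).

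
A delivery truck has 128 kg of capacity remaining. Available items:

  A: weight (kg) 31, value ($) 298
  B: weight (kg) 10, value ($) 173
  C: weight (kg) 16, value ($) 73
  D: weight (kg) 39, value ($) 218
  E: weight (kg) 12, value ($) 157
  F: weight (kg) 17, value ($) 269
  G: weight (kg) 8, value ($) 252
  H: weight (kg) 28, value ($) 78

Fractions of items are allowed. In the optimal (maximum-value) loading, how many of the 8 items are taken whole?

Ratios (sorted): G 31.50, B 17.30, F 15.82, E 13.08, A 9.61, D 5.59, C 4.56, H 2.79
take G (8 @ 252); take B (10 @ 173); take F (17 @ 269); take E (12 @ 157); take A (31 @ 298); take D (39 @ 218); take 11/16 of C → 50.19. Capacity used 128/128.
6 item(s) taken whole; one partial (take 11/16 of C).

6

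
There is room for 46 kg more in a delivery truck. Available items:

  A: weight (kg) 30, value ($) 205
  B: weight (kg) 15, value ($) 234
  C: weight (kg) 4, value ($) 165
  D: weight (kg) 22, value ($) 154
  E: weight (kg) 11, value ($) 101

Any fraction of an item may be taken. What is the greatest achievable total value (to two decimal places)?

Sort by value per unit weight and fill in that order.
Ratios (sorted): C 41.25, B 15.60, E 9.18, D 7.00, A 6.83
take C (4 @ 165); take B (15 @ 234); take E (11 @ 101); take 16/22 of D → 112.00. Capacity used 46/46.
Total value = 612.00

612.00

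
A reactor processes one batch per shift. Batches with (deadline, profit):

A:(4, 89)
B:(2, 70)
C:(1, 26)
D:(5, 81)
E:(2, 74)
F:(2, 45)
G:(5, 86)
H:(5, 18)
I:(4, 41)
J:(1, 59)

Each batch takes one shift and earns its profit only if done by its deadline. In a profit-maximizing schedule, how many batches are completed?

5

By profit: A(d4,89), G(d5,86), D(d5,81), E(d2,74), B(d2,70), J(d1,59), F(d2,45), I(d4,41), C(d1,26), H(d5,18)
A→slot 4; G→slot 5; D→slot 3; E→slot 2; B→slot 1; J skipped; F skipped; I skipped; C skipped; H skipped.
5 of 10 scheduled.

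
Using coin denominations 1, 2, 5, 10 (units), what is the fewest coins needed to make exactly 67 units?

67 − 6×10→7 − 1×5→2 − 1×2→0
Total coins = 6 + 1 + 1 = 8

8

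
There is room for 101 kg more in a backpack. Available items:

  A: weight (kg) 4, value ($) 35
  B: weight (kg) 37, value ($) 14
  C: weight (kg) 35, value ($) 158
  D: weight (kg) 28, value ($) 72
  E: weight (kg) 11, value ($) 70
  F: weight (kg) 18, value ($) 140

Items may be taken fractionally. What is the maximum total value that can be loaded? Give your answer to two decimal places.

Ratios (sorted): A 8.75, F 7.78, E 6.36, C 4.51, D 2.57, B 0.38
take A (4 @ 35); take F (18 @ 140); take E (11 @ 70); take C (35 @ 158); take D (28 @ 72); take 5/37 of B → 1.89. Capacity used 101/101.
Total value = 476.89

476.89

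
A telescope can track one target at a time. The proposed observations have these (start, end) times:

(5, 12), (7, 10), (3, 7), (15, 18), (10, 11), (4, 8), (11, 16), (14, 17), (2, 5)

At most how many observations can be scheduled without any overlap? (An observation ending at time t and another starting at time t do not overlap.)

Order by finish time; keep every interval that doesn't clash with the previous kept one.
Sorted by end: (2,5)  (3,7)  (4,8)  (7,10)  (10,11)  (5,12)  (11,16)  (14,17)  (15,18)
take (2,5); take (7,10); take (10,11); skip (5,12); take (11,16).
Selected 4 observations.

4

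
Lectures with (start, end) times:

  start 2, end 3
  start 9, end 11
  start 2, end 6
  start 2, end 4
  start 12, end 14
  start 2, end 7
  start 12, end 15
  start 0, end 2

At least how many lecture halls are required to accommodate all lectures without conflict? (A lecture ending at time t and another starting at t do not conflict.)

The answer is the maximum number of intervals overlapping at any instant.
starts: [0, 2, 2, 2, 2, 9, 12, 12]
ends:   [2, 3, 4, 6, 7, 11, 14, 15]
s0→1 e2→0 s2→1 s2→2 s2→3 s2→4  — peak 4.

4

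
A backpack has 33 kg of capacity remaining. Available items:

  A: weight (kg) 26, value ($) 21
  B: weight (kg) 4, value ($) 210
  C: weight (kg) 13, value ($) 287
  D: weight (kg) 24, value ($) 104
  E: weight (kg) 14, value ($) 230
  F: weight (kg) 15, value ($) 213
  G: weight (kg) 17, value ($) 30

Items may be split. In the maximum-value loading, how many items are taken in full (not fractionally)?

Sort by value per unit weight and fill in that order.
Ratios (sorted): B 52.50, C 22.08, E 16.43, F 14.20, D 4.33, G 1.76, A 0.81
take B (4 @ 210); take C (13 @ 287); take E (14 @ 230); take 2/15 of F → 28.40. Capacity used 33/33.
3 item(s) taken whole; one partial (take 2/15 of F).

3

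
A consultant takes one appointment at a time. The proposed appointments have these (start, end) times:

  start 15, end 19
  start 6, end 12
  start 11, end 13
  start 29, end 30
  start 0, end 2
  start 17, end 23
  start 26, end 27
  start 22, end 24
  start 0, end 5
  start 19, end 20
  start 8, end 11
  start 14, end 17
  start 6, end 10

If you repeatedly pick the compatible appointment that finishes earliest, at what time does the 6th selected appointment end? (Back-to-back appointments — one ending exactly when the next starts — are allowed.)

24

Sort by end time and greedily take each interval whose start is ≥ the last chosen end.
Sorted by end: (0,2)  (0,5)  (6,10)  (8,11)  (6,12)  (11,13)  (14,17)  (15,19)  (19,20)  (17,23)  (22,24)  (26,27)  (29,30)
take (0,2); take (6,10); skip (8,11); take (11,13); take (14,17); take (19,20); take (22,24); take (26,27); take (29,30).
Selected: (0,2) (6,10) (11,13) (14,17) (19,20) (22,24) (26,27) (29,30)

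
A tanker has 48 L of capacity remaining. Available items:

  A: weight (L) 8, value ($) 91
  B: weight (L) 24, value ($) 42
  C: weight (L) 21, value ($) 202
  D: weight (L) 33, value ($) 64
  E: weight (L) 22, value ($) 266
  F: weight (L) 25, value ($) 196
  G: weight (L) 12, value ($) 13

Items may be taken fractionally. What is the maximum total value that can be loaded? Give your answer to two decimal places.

530.14

Sort by value per unit weight and fill in that order.
Order: E (266/22=12.09) > A (91/8=11.38) > C (202/21=9.62) > F (196/25=7.84) > D (64/33=1.94) > B (42/24=1.75) > G (13/12=1.08)
Fill: take E (22 @ 266) → take A (8 @ 91) → take 18/21 of C → 173.14; 48/48 used.
Total value = 530.14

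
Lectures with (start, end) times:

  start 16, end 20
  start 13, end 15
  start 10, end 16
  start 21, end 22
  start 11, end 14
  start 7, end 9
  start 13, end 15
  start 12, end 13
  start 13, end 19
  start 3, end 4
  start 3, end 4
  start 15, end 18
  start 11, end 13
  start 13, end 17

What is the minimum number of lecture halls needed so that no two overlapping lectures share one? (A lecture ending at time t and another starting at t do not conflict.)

The answer is the maximum number of intervals overlapping at any instant.
starts: [3, 3, 7, 10, 11, 11, 12, 13, 13, 13, 13, 15, 16, 21]
ends:   [4, 4, 9, 13, 13, 14, 15, 15, 16, 17, 18, 19, 20, 22]
s3→1 s3→2 e4→1 e4→0 s7→1 e9→0 s10→1 s11→2 s11→3 s12→4 e13→3 e13→2 s13→3 s13→4 s13→5 s13→6  — peak 6.

6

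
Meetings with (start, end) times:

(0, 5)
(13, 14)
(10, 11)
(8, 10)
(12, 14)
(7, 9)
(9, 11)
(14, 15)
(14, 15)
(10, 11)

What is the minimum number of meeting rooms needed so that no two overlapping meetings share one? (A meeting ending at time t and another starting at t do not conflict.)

3

Count concurrent intervals with a sweep; the peak is the room count.
Events (time:±→running): 0:+→1 5:-→0 7:+→1 8:+→2 9:-→1 9:+→2 10:-→1 10:+→2 10:+→3 … peak 3.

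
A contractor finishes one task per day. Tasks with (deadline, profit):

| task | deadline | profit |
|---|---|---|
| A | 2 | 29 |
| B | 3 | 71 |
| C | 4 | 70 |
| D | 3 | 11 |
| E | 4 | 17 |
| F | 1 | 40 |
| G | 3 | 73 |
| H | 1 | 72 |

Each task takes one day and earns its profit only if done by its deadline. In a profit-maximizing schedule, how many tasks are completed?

4

Sort by profit descending; place each in the latest free slot ≤ its deadline.
By profit: G(d3,73), H(d1,72), B(d3,71), C(d4,70), F(d1,40), A(d2,29), E(d4,17), D(d3,11)
G→slot 3; H→slot 1; B→slot 2; C→slot 4; F skipped; A skipped; E skipped; D skipped.
4 of 8 scheduled.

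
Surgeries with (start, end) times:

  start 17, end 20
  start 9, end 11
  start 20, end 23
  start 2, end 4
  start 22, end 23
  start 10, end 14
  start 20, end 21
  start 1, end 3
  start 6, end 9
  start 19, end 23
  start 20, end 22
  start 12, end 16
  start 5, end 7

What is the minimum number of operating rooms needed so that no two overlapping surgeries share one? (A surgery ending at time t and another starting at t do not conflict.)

4

starts: [1, 2, 5, 6, 9, 10, 12, 17, 19, 20, 20, 20, 22]
ends:   [3, 4, 7, 9, 11, 14, 16, 20, 21, 22, 23, 23, 23]
s1→1 s2→2 e3→1 e4→0 s5→1 s6→2 e7→1 e9→0 s9→1 s10→2 e11→1 s12→2 e14→1 e16→0 s17→1 s19→2 e20→1 s20→2 s20→3 s20→4  — peak 4.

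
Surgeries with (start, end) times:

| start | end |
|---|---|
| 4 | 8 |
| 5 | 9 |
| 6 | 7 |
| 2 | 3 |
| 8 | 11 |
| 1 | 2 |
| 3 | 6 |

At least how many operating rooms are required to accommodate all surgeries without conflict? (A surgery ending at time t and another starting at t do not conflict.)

3

The answer is the maximum number of intervals overlapping at any instant.
Events (time:±→running): 1:+→1 2:-→0 2:+→1 3:-→0 3:+→1 4:+→2 5:+→3 … peak 3.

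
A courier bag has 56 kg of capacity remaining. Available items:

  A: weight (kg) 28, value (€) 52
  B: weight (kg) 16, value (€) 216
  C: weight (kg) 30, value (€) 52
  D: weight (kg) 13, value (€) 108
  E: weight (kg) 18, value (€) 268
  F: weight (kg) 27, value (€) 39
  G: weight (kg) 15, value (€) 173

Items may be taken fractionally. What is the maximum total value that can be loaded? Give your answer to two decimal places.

715.15

Ratios (sorted): E 14.89, B 13.50, G 11.53, D 8.31, A 1.86, C 1.73, F 1.44
take E (18 @ 268); take B (16 @ 216); take G (15 @ 173); take 7/13 of D → 58.15. Capacity used 56/56.
Total value = 715.15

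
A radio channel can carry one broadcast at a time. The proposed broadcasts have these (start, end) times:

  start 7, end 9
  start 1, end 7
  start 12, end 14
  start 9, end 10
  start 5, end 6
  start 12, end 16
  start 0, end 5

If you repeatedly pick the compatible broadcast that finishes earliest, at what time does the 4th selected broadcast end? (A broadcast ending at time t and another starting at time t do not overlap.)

10

Order by finish time; keep every interval that doesn't clash with the previous kept one.
By end time: (0,5), (5,6), (1,7), (7,9), (9,10), (12,14), (12,16).
Pick (0,5); next start ≥ 5 → (5,6); next start ≥ 6 → (7,9); next start ≥ 9 → (9,10); next start ≥ 10 → (12,14).
Selected: (0,5) (5,6) (7,9) (9,10) (12,14)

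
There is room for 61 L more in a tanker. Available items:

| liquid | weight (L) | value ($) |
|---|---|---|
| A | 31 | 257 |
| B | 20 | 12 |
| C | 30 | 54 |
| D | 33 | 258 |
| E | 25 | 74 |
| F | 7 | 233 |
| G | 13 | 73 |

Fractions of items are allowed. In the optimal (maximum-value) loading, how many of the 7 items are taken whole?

Order: F (233/7=33.29) > A (257/31=8.29) > D (258/33=7.82) > G (73/13=5.62) > E (74/25=2.96) > C (54/30=1.80) > B (12/20=0.60)
Fill: take F (7 @ 233) → take A (31 @ 257) → take 23/33 of D → 179.82; 61/61 used.
2 item(s) taken whole; one partial (take 23/33 of D).

2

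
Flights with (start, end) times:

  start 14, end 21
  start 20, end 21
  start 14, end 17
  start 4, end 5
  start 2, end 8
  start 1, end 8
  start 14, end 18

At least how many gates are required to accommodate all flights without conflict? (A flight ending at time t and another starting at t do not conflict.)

3

Count concurrent intervals with a sweep; the peak is the room count.
Events (time:±→running): 1:+→1 2:+→2 4:+→3 … peak 3.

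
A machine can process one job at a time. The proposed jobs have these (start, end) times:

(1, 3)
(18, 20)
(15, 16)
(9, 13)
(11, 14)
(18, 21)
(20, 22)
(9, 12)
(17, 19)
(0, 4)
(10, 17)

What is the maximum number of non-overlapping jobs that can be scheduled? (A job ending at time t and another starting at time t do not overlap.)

Greedy by earliest finish: after sorting by end time, pick each interval compatible with the last pick.
By end time: (1,3), (0,4), (9,12), (9,13), (11,14), (15,16), (10,17), (17,19), (18,20), (18,21), (20,22).
Pick (1,3); next start ≥ 3 → (9,12); next start ≥ 12 → (15,16); next start ≥ 16 → (17,19); next start ≥ 19 → (20,22).
Selected 5 jobs.

5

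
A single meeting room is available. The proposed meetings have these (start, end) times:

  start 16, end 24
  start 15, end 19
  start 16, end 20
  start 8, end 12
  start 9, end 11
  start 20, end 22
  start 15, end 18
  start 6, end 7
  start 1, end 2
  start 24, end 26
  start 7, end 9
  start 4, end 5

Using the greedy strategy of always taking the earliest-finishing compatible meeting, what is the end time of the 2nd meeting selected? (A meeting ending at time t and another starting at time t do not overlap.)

Order by finish time; keep every interval that doesn't clash with the previous kept one.
By end time: (1,2), (4,5), (6,7), (7,9), (9,11), (8,12), (15,18), (15,19), (16,20), (20,22), (16,24), (24,26).
Pick (1,2); next start ≥ 2 → (4,5); next start ≥ 5 → (6,7); next start ≥ 7 → (7,9); next start ≥ 9 → (9,11); next start ≥ 11 → (15,18); next start ≥ 18 → (20,22); next start ≥ 22 → (24,26).
Selected: (1,2) (4,5) (6,7) (7,9) (9,11) (15,18) (20,22) (24,26)

5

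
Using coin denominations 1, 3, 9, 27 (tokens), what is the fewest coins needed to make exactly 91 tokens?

91 − 3×27→10 − 1×9→1 − 1×1→0
Total coins = 3 + 1 + 1 = 5

5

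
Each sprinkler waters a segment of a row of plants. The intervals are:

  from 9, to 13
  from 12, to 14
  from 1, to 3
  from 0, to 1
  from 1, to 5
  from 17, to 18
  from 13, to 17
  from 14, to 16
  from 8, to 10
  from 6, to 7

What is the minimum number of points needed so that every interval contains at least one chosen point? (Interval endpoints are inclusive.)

Sorted: [0,1] [1,3] [1,5] [6,7] [8,10] [9,13] [12,14] [14,16] [13,17] [17,18]
{[0,1],[1,3],[1,5]} hit by 1; {[6,7]} hit by 7; {[8,10],[9,13]} hit by 10; {[12,14],[14,16],[13,17]} hit by 14; {[17,18]} hit by 18.
Points: 1, 7, 10, 14, 18 (5 total).

5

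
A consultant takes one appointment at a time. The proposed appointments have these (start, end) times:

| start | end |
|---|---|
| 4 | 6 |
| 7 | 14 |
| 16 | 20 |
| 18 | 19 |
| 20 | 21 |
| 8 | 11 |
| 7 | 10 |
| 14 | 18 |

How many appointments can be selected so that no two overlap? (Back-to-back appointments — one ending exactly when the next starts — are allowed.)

5

Sort by end time and greedily take each interval whose start is ≥ the last chosen end.
By end time: (4,6), (7,10), (8,11), (7,14), (14,18), (18,19), (16,20), (20,21).
Pick (4,6); next start ≥ 6 → (7,10); next start ≥ 10 → (14,18); next start ≥ 18 → (18,19); next start ≥ 19 → (20,21).
Selected 5 appointments.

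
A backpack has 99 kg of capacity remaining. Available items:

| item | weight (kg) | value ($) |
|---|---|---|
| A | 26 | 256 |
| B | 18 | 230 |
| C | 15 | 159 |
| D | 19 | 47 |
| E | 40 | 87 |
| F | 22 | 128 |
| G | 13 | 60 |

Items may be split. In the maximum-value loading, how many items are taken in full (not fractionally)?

Order: B (230/18=12.78) > C (159/15=10.60) > A (256/26=9.85) > F (128/22=5.82) > G (60/13=4.62) > D (47/19=2.47) > E (87/40=2.17)
Fill: take B (18 @ 230) → take C (15 @ 159) → take A (26 @ 256) → take F (22 @ 128) → take G (13 @ 60) → take 5/19 of D → 12.37; 99/99 used.
5 item(s) taken whole; one partial (take 5/19 of D).

5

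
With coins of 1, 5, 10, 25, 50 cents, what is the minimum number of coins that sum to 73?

6

73 − 1×50→23 − 2×10→3 − 3×1→0
Total coins = 1 + 2 + 3 = 6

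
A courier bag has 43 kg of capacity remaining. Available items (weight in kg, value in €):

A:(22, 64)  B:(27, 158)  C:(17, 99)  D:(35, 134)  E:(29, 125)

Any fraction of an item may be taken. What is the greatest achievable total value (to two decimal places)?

251.18

Sort by value per unit weight and fill in that order.
Order: B (158/27=5.85) > C (99/17=5.82) > E (125/29=4.31) > D (134/35=3.83) > A (64/22=2.91)
Fill: take B (27 @ 158) → take 16/17 of C → 93.18; 43/43 used.
Total value = 251.18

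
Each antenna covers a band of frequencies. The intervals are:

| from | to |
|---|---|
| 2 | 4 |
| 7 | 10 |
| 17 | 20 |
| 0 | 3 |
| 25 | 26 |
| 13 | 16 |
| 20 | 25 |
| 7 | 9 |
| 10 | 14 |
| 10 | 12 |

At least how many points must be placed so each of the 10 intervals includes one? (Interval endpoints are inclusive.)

Sort by right endpoint; whenever an interval is uncovered, place a point at its right end.
Sorted: [0,3] [2,4] [7,9] [7,10] [10,12] [10,14] [13,16] [17,20] [20,25] [25,26]
{[0,3],[2,4]} hit by 3; {[7,9],[7,10]} hit by 9; {[10,12],[10,14]} hit by 12; {[13,16]} hit by 16; {[17,20],[20,25]} hit by 20; {[25,26]} hit by 26.
Points: 3, 9, 12, 16, 20, 26 (6 total).

6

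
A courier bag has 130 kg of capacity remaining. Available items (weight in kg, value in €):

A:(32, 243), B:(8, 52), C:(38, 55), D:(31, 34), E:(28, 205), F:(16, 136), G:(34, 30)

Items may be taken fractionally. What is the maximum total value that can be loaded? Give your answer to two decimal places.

699.77

Greedy by value/weight ratio, highest first.
Order: F (136/16=8.50) > A (243/32=7.59) > E (205/28=7.32) > B (52/8=6.50) > C (55/38=1.45) > D (34/31=1.10) > G (30/34=0.88)
Fill: take F (16 @ 136) → take A (32 @ 243) → take E (28 @ 205) → take B (8 @ 52) → take C (38 @ 55) → take 8/31 of D → 8.77; 130/130 used.
Total value = 699.77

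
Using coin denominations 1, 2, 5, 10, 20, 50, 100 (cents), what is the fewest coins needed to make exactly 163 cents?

5

Use the largest denomination that fits, subtract, and repeat.
163 − 1×100→63 − 1×50→13 − 1×10→3 − 1×2→1 − 1×1→0
Total coins = 1 + 1 + 1 + 1 + 1 = 5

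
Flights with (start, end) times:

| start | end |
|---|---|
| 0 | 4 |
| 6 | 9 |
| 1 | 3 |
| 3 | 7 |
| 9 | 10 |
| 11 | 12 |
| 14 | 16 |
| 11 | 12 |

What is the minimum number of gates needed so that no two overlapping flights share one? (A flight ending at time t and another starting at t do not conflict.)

starts: [0, 1, 3, 6, 9, 11, 11, 14]
ends:   [3, 4, 7, 9, 10, 12, 12, 16]
s0→1 s1→2  — peak 2.

2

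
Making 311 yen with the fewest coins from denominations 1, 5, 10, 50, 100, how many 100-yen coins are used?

3

311 = 3×100 + 1×10 + 1×1
Count of 100: 3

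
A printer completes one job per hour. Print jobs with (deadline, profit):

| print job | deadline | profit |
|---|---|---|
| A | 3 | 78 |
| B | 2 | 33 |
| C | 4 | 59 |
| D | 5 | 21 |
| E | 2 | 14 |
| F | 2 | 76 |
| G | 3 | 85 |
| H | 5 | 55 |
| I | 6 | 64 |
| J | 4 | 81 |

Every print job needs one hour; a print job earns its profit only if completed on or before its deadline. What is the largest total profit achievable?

Sort by profit descending; place each in the latest free slot ≤ its deadline.
Profit order: G=85 J=81 A=78 F=76 I=64 C=59 H=55 B=33 D=21 E=14
Assign: G→slot 3, J→slot 4, A→slot 2, F→slot 1, I→slot 6, C skipped, H→slot 5, B skipped, D skipped, E skipped.
Slots: [1:F] [2:A] [3:G] [4:J] [5:H] [6:I]
Profit = 76 + 78 + 85 + 81 + 55 + 64 = 439

439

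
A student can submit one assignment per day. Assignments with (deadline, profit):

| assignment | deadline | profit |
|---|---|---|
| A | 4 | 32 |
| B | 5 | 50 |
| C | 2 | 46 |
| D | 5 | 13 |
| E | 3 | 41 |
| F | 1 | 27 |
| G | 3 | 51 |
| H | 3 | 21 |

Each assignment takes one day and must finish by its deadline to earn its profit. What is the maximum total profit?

220

Sort by profit descending; place each in the latest free slot ≤ its deadline.
Profit order: G=51 B=50 C=46 E=41 A=32 F=27 H=21 D=13
Assign: G→slot 3, B→slot 5, C→slot 2, E→slot 1, A→slot 4, F skipped, H skipped, D skipped.
Slots: [1:E] [2:C] [3:G] [4:A] [5:B]
Profit = 41 + 46 + 51 + 32 + 50 = 220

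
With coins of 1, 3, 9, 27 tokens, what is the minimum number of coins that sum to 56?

Greedy: take as many of the largest coin as possible, then repeat with the remainder.
56 = 2×27 + 2×1
Total coins = 2 + 2 = 4

4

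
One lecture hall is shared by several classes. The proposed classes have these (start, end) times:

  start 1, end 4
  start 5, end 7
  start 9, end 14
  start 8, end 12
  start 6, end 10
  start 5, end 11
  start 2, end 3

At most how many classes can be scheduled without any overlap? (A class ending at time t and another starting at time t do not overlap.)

3

Order by finish time; keep every interval that doesn't clash with the previous kept one.
Sorted by end: (2,3)  (1,4)  (5,7)  (6,10)  (5,11)  (8,12)  (9,14)
take (2,3); skip (1,4); take (5,7); skip (6,10); skip (5,11); take (8,12).
Selected 3 classes.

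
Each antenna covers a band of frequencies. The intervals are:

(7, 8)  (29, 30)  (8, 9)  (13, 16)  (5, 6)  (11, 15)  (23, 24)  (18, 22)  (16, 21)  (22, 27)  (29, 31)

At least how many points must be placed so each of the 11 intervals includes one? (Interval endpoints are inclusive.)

6

By right end: [5,6]  [7,8]  [8,9]  [11,15]  [13,16]  [16,21]  [18,22]  [23,24]  [22,27]  [29,30]  [29,31]
[5,6] uncovered → point at 6; [7,8] uncovered → point at 8; [11,15] uncovered → point at 15; [16,21] uncovered → point at 21; [23,24] uncovered → point at 24; [29,30] uncovered → point at 30.
Points: 6, 8, 15, 21, 24, 30 (6 total).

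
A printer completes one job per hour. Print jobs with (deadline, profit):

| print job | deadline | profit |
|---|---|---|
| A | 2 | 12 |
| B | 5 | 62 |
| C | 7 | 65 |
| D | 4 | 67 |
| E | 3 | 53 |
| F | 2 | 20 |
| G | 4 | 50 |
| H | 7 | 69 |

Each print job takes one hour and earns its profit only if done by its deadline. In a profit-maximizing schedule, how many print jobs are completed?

7

Profit order: H=69 D=67 C=65 B=62 E=53 G=50 F=20 A=12
Assign: H→slot 7, D→slot 4, C→slot 6, B→slot 5, E→slot 3, G→slot 2, F→slot 1, A skipped.
Slots: [1:F] [2:G] [3:E] [4:D] [5:B] [6:C] [7:H]
7 of 8 scheduled.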